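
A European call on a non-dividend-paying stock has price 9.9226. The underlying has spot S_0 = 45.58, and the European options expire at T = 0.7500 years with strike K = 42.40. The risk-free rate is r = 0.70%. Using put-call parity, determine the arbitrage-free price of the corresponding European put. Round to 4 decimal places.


Answer: Put price = 6.5206

Derivation:
Put-call parity: C - P = S_0 * exp(-qT) - K * exp(-rT).
S_0 * exp(-qT) = 45.5800 * 1.00000000 = 45.58000000
K * exp(-rT) = 42.4000 * 0.99476376 = 42.17798330
P = C - S*exp(-qT) + K*exp(-rT)
P = 9.9226 - 45.58000000 + 42.17798330 = 6.5206


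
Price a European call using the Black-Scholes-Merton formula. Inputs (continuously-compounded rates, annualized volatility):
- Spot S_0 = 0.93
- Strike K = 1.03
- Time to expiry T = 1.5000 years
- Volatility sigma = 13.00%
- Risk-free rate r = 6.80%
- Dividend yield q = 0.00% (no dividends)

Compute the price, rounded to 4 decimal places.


d1 = (ln(S/K) + (r - q + 0.5*sigma^2) * T) / (sigma * sqrt(T)) = 0.07879509
d2 = d1 - sigma * sqrt(T) = -0.08042174
exp(-rT) = 0.90302955; exp(-qT) = 1.00000000
C = S_0 * exp(-qT) * N(d1) - K * exp(-rT) * N(d2)
N(d1) = 0.53140220; N(d2) = 0.46795092
C = 0.9300 * 1.00000000 * 0.53140220 - 1.0300 * 0.90302955 * 0.46795092 = 0.0590

Answer: Price = 0.0590


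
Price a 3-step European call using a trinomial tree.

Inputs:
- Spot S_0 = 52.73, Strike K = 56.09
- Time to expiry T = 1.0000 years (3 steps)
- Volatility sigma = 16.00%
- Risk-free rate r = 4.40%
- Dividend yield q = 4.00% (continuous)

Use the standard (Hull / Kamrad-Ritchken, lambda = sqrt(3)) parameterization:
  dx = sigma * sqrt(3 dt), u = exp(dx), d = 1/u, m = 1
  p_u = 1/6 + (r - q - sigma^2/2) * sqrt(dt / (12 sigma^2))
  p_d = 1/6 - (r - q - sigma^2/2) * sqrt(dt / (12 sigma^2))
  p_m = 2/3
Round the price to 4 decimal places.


Answer: Price = V(0,0) = 2.1294

Derivation:
dt = T/N = 0.333333; dx = sigma*sqrt(3*dt) = 0.160000
u = exp(dx) = 1.173511; d = 1/u = 0.852144
p_u = 0.157500, p_m = 0.666667, p_d = 0.175833
Discount per step: exp(-r*dt) = 0.985440
Stock lattice S(k, j) with j the centered position index:
  k=0: S(0,+0) = 52.7300
  k=1: S(1,-1) = 44.9335; S(1,+0) = 52.7300; S(1,+1) = 61.8792
  k=2: S(2,-2) = 38.2898; S(2,-1) = 44.9335; S(2,+0) = 52.7300; S(2,+1) = 61.8792; S(2,+2) = 72.6159
  k=3: S(3,-3) = 32.6284; S(3,-2) = 38.2898; S(3,-1) = 44.9335; S(3,+0) = 52.7300; S(3,+1) = 61.8792; S(3,+2) = 72.6159; S(3,+3) = 85.2156
Terminal payoffs V(N, j) = max(S_T - K, 0):
  V(3,-3) = 0.000000; V(3,-2) = 0.000000; V(3,-1) = 0.000000; V(3,+0) = 0.000000; V(3,+1) = 5.789228; V(3,+2) = 16.525947; V(3,+3) = 29.125603
Backward induction: V(k, j) = exp(-r*dt) * [p_u * V(k+1, j+1) + p_m * V(k+1, j) + p_d * V(k+1, j-1)]
  V(2,-2) = exp(-r*dt) * [p_u*0.000000 + p_m*0.000000 + p_d*0.000000] = 0.000000
  V(2,-1) = exp(-r*dt) * [p_u*0.000000 + p_m*0.000000 + p_d*0.000000] = 0.000000
  V(2,+0) = exp(-r*dt) * [p_u*5.789228 + p_m*0.000000 + p_d*0.000000] = 0.898528
  V(2,+1) = exp(-r*dt) * [p_u*16.525947 + p_m*5.789228 + p_d*0.000000] = 6.368233
  V(2,+2) = exp(-r*dt) * [p_u*29.125603 + p_m*16.525947 + p_d*5.789228] = 16.380502
  V(1,-1) = exp(-r*dt) * [p_u*0.898528 + p_m*0.000000 + p_d*0.000000] = 0.139458
  V(1,+0) = exp(-r*dt) * [p_u*6.368233 + p_m*0.898528 + p_d*0.000000] = 1.578691
  V(1,+1) = exp(-r*dt) * [p_u*16.380502 + p_m*6.368233 + p_d*0.898528] = 6.881733
  V(0,+0) = exp(-r*dt) * [p_u*6.881733 + p_m*1.578691 + p_d*0.139458] = 2.129393


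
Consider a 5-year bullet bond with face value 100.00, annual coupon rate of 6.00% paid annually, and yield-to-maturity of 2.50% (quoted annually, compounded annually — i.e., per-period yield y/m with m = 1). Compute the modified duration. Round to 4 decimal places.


Coupon per period c = face * coupon_rate / m = 6.000000
Periods per year m = 1; per-period yield y/m = 0.025000
Number of cashflows N = 5
Cashflows (t years, CF_t, discount factor 1/(1+y/m)^(m*t), PV):
  t = 1.0000: CF_t = 6.000000, DF = 0.975610, PV = 5.853659
  t = 2.0000: CF_t = 6.000000, DF = 0.951814, PV = 5.710886
  t = 3.0000: CF_t = 6.000000, DF = 0.928599, PV = 5.571596
  t = 4.0000: CF_t = 6.000000, DF = 0.905951, PV = 5.435704
  t = 5.0000: CF_t = 106.000000, DF = 0.883854, PV = 93.688554
Price P = sum_t PV_t = 116.260400
First compute Macaulay numerator sum_t t * PV_t:
  t * PV_t at t = 1.0000: 5.853659
  t * PV_t at t = 2.0000: 11.421773
  t * PV_t at t = 3.0000: 16.714789
  t * PV_t at t = 4.0000: 21.742815
  t * PV_t at t = 5.0000: 468.442772
Macaulay duration D = 524.175809 / 116.260400 = 4.508636
Modified duration = D / (1 + y/m) = 4.508636 / (1 + 0.025000) = 4.398669

Answer: Modified duration = 4.3987


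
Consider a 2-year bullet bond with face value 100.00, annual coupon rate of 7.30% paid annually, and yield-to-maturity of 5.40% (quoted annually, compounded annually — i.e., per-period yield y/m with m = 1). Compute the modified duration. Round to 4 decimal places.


Coupon per period c = face * coupon_rate / m = 7.300000
Periods per year m = 1; per-period yield y/m = 0.054000
Number of cashflows N = 2
Cashflows (t years, CF_t, discount factor 1/(1+y/m)^(m*t), PV):
  t = 1.0000: CF_t = 7.300000, DF = 0.948767, PV = 6.925996
  t = 2.0000: CF_t = 107.300000, DF = 0.900158, PV = 96.586961
Price P = sum_t PV_t = 103.512957
First compute Macaulay numerator sum_t t * PV_t:
  t * PV_t at t = 1.0000: 6.925996
  t * PV_t at t = 2.0000: 193.173921
Macaulay duration D = 200.099918 / 103.512957 = 1.933091
Modified duration = D / (1 + y/m) = 1.933091 / (1 + 0.054000) = 1.834052

Answer: Modified duration = 1.8341


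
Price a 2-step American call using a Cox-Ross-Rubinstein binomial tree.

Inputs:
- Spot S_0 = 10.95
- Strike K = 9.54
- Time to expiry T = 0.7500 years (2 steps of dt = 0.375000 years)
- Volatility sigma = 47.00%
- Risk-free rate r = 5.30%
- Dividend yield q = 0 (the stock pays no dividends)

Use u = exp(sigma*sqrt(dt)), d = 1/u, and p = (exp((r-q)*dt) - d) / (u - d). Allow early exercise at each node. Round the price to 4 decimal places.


Answer: Price = V(0,0) = 2.7193

Derivation:
dt = T/N = 0.375000
u = exp(sigma*sqrt(dt)) = 1.333511; d = 1/u = 0.749900
p = (exp((r-q)*dt) - d) / (u - d) = 0.462935
Discount per step: exp(-r*dt) = 0.980321
Stock lattice S(k, i) with i counting down-moves:
  k=0: S(0,0) = 10.9500
  k=1: S(1,0) = 14.6019; S(1,1) = 8.2114
  k=2: S(2,0) = 19.4718; S(2,1) = 10.9500; S(2,2) = 6.1577
Terminal payoffs V(N, i) = max(S_T - K, 0):
  V(2,0) = 9.931844; V(2,1) = 1.410000; V(2,2) = 0.000000
Backward induction: V(k, i) = exp(-r*dt) * [p * V(k+1, i) + (1-p) * V(k+1, i+1)]; then take max(V_cont, immediate exercise) for American.
  V(1,0) = exp(-r*dt) * [p*9.931844 + (1-p)*1.410000] = 5.249677; exercise = 5.061942; V(1,0) = max -> 5.249677
  V(1,1) = exp(-r*dt) * [p*1.410000 + (1-p)*0.000000] = 0.639893; exercise = 0.000000; V(1,1) = max -> 0.639893
  V(0,0) = exp(-r*dt) * [p*5.249677 + (1-p)*0.639893] = 2.719335; exercise = 1.410000; V(0,0) = max -> 2.719335


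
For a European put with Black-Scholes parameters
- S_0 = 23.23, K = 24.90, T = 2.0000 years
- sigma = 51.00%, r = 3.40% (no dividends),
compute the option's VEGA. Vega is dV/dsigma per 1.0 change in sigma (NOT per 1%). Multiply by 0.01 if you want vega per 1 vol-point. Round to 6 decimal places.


d1 = 0.3586511359; d2 = -0.3625977809
phi(d1) = 0.3740918768; exp(-qT) = 1.0000000000; exp(-rT) = 0.9342604736
Vega = S * exp(-qT) * phi(d1) * sqrt(T) = 23.2300 * 1.0000000000 * 0.3740918768 * 1.4142135624 = 12.289734

Answer: Vega = 12.289734


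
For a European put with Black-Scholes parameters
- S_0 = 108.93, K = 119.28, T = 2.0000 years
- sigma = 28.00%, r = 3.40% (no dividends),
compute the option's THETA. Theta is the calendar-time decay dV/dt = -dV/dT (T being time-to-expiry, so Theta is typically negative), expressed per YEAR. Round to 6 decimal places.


d1 = 0.1404915200; d2 = -0.2554882775
phi(d1) = 0.3950245094; exp(-qT) = 1.0000000000; exp(-rT) = 0.9342604736
Theta = -S*exp(-qT)*phi(d1)*sigma/(2*sqrt(T)) + r*K*exp(-rT)*N(-d2) - q*S*exp(-qT)*N(-d1)
N(-d1) = 0.4441358260; N(-d2) = 0.6008270018; sqrt(T) = 1.4142135624
Term 1 = -108.9300 * 1.0000000000 * 0.3950245094 * 0.2800 / (2 * 1.4142135624) = -4.2597546321
Term 2 = 0.0340 * 119.2800 * 0.9342604736 * 0.6008270018 = 2.2764806586
Term 3 = 0 (no dividend yield, q = 0)
Theta = -4.2597546321 + (2.2764806586) + (0.0000000000) = -1.983274

Answer: Theta = -1.983274


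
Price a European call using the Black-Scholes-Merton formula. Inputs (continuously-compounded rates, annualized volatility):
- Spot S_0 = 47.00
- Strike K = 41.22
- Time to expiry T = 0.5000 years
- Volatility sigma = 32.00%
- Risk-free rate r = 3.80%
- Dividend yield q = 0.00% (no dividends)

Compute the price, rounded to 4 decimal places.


d1 = (ln(S/K) + (r - q + 0.5*sigma^2) * T) / (sigma * sqrt(T)) = 0.77703976
d2 = d1 - sigma * sqrt(T) = 0.55076559
exp(-rT) = 0.98117936; exp(-qT) = 1.00000000
C = S_0 * exp(-qT) * N(d1) - K * exp(-rT) * N(d2)
N(d1) = 0.78143234; N(d2) = 0.70910281
C = 47.0000 * 1.00000000 * 0.78143234 - 41.2200 * 0.98117936 * 0.70910281 = 8.0482

Answer: Price = 8.0482


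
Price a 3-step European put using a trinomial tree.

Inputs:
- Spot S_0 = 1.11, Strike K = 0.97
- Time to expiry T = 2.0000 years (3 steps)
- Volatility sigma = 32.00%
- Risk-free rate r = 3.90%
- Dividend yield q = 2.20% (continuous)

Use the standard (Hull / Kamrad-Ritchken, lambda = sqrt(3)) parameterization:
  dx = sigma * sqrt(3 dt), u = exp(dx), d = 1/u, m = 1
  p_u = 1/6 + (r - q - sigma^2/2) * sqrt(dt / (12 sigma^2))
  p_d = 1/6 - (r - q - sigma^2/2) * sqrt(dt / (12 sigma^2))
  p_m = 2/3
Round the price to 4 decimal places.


dt = T/N = 0.666667; dx = sigma*sqrt(3*dt) = 0.452548
u = exp(dx) = 1.572314; d = 1/u = 0.636005
p_u = 0.141476, p_m = 0.666667, p_d = 0.191857
Discount per step: exp(-r*dt) = 0.974335
Stock lattice S(k, j) with j the centered position index:
  k=0: S(0,+0) = 1.1100
  k=1: S(1,-1) = 0.7060; S(1,+0) = 1.1100; S(1,+1) = 1.7453
  k=2: S(2,-2) = 0.4490; S(2,-1) = 0.7060; S(2,+0) = 1.1100; S(2,+1) = 1.7453; S(2,+2) = 2.7441
  k=3: S(3,-3) = 0.2856; S(3,-2) = 0.4490; S(3,-1) = 0.7060; S(3,+0) = 1.1100; S(3,+1) = 1.7453; S(3,+2) = 2.7441; S(3,+3) = 4.3146
Terminal payoffs V(N, j) = max(K - S_T, 0):
  V(3,-3) = 0.684435; V(3,-2) = 0.521002; V(3,-1) = 0.264034; V(3,+0) = 0.000000; V(3,+1) = 0.000000; V(3,+2) = 0.000000; V(3,+3) = 0.000000
Backward induction: V(k, j) = exp(-r*dt) * [p_u * V(k+1, j+1) + p_m * V(k+1, j) + p_d * V(k+1, j-1)]
  V(2,-2) = exp(-r*dt) * [p_u*0.264034 + p_m*0.521002 + p_d*0.684435] = 0.502760
  V(2,-1) = exp(-r*dt) * [p_u*0.000000 + p_m*0.264034 + p_d*0.521002] = 0.268898
  V(2,+0) = exp(-r*dt) * [p_u*0.000000 + p_m*0.000000 + p_d*0.264034] = 0.049357
  V(2,+1) = exp(-r*dt) * [p_u*0.000000 + p_m*0.000000 + p_d*0.000000] = 0.000000
  V(2,+2) = exp(-r*dt) * [p_u*0.000000 + p_m*0.000000 + p_d*0.000000] = 0.000000
  V(1,-1) = exp(-r*dt) * [p_u*0.049357 + p_m*0.268898 + p_d*0.502760] = 0.275450
  V(1,+0) = exp(-r*dt) * [p_u*0.000000 + p_m*0.049357 + p_d*0.268898] = 0.082326
  V(1,+1) = exp(-r*dt) * [p_u*0.000000 + p_m*0.000000 + p_d*0.049357] = 0.009226
  V(0,+0) = exp(-r*dt) * [p_u*0.009226 + p_m*0.082326 + p_d*0.275450] = 0.106238

Answer: Price = V(0,0) = 0.1062


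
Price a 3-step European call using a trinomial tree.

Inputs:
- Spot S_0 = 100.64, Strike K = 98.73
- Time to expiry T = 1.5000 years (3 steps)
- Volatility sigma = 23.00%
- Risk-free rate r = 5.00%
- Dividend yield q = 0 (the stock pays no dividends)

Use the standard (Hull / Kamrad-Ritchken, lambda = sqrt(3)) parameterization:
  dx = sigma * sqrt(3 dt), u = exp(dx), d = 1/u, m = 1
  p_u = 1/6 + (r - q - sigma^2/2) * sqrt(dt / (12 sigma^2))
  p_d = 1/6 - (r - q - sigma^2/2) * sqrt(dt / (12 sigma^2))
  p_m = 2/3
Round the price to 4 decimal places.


dt = T/N = 0.500000; dx = sigma*sqrt(3*dt) = 0.281691
u = exp(dx) = 1.325370; d = 1/u = 0.754507
p_u = 0.187567, p_m = 0.666667, p_d = 0.145766
Discount per step: exp(-r*dt) = 0.975310
Stock lattice S(k, j) with j the centered position index:
  k=0: S(0,+0) = 100.6400
  k=1: S(1,-1) = 75.9335; S(1,+0) = 100.6400; S(1,+1) = 133.3852
  k=2: S(2,-2) = 57.2924; S(2,-1) = 75.9335; S(2,+0) = 100.6400; S(2,+1) = 133.3852; S(2,+2) = 176.7847
  k=3: S(3,-3) = 43.2275; S(3,-2) = 57.2924; S(3,-1) = 75.9335; S(3,+0) = 100.6400; S(3,+1) = 133.3852; S(3,+2) = 176.7847; S(3,+3) = 234.3050
Terminal payoffs V(N, j) = max(S_T - K, 0):
  V(3,-3) = 0.000000; V(3,-2) = 0.000000; V(3,-1) = 0.000000; V(3,+0) = 1.910000; V(3,+1) = 34.655191; V(3,+2) = 78.054669; V(3,+3) = 135.575016
Backward induction: V(k, j) = exp(-r*dt) * [p_u * V(k+1, j+1) + p_m * V(k+1, j) + p_d * V(k+1, j-1)]
  V(2,-2) = exp(-r*dt) * [p_u*0.000000 + p_m*0.000000 + p_d*0.000000] = 0.000000
  V(2,-1) = exp(-r*dt) * [p_u*1.910000 + p_m*0.000000 + p_d*0.000000] = 0.349408
  V(2,+0) = exp(-r*dt) * [p_u*34.655191 + p_m*1.910000 + p_d*0.000000] = 7.581582
  V(2,+1) = exp(-r*dt) * [p_u*78.054669 + p_m*34.655191 + p_d*1.910000] = 37.083594
  V(2,+2) = exp(-r*dt) * [p_u*135.575016 + p_m*78.054669 + p_d*34.655191] = 80.480063
  V(1,-1) = exp(-r*dt) * [p_u*7.581582 + p_m*0.349408 + p_d*0.000000] = 1.614133
  V(1,+0) = exp(-r*dt) * [p_u*37.083594 + p_m*7.581582 + p_d*0.349408] = 11.763199
  V(1,+1) = exp(-r*dt) * [p_u*80.480063 + p_m*37.083594 + p_d*7.581582] = 39.912563
  V(0,+0) = exp(-r*dt) * [p_u*39.912563 + p_m*11.763199 + p_d*1.614133] = 15.179437

Answer: Price = V(0,0) = 15.1794


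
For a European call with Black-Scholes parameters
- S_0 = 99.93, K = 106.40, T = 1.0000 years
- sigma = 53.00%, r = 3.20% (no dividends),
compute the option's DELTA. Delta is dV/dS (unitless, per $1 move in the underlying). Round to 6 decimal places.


d1 = 0.2070082339; d2 = -0.3229917661
phi(d1) = 0.3904853847; exp(-qT) = 1.0000000000; exp(-rT) = 0.9685065821
N(d1) = 0.5819982860
Delta = exp(-qT) * N(d1) = 1.0000000000 * 0.5819982860 = 0.581998

Answer: Delta = 0.581998


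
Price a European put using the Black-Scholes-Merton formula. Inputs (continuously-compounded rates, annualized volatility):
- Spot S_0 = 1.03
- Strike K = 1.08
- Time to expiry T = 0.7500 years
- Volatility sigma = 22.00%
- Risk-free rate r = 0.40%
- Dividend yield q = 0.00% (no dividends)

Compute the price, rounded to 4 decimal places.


d1 = (ln(S/K) + (r - q + 0.5*sigma^2) * T) / (sigma * sqrt(T)) = -0.13778852
d2 = d1 - sigma * sqrt(T) = -0.32831411
exp(-rT) = 0.99700450; exp(-qT) = 1.00000000
P = K * exp(-rT) * N(-d2) - S_0 * exp(-qT) * N(-d1)
N(-d1) = 0.55479622; N(-d2) = 0.62866291
P = 1.0800 * 0.99700450 * 0.62866291 - 1.0300 * 1.00000000 * 0.55479622 = 0.1055

Answer: Price = 0.1055


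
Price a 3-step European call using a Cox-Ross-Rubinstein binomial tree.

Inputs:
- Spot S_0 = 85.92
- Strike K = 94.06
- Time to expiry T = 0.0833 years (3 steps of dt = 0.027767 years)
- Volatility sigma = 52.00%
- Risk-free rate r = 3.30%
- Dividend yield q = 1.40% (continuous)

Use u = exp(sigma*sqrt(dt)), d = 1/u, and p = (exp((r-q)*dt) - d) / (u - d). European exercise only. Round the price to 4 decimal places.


dt = T/N = 0.027767
u = exp(sigma*sqrt(dt)) = 1.090514; d = 1/u = 0.916999
p = (exp((r-q)*dt) - d) / (u - d) = 0.481392
Discount per step: exp(-r*dt) = 0.999084
Stock lattice S(k, i) with i counting down-moves:
  k=0: S(0,0) = 85.9200
  k=1: S(1,0) = 93.6970; S(1,1) = 78.7885
  k=2: S(2,0) = 102.1779; S(2,1) = 85.9200; S(2,2) = 72.2490
  k=3: S(3,0) = 111.4264; S(3,1) = 93.6970; S(3,2) = 78.7885; S(3,3) = 66.2522
Terminal payoffs V(N, i) = max(S_T - K, 0):
  V(3,0) = 17.366438; V(3,1) = 0.000000; V(3,2) = 0.000000; V(3,3) = 0.000000
Backward induction: V(k, i) = exp(-r*dt) * [p * V(k+1, i) + (1-p) * V(k+1, i+1)].
  V(2,0) = exp(-r*dt) * [p*17.366438 + (1-p)*0.000000] = 8.352416
  V(2,1) = exp(-r*dt) * [p*0.000000 + (1-p)*0.000000] = 0.000000
  V(2,2) = exp(-r*dt) * [p*0.000000 + (1-p)*0.000000] = 0.000000
  V(1,0) = exp(-r*dt) * [p*8.352416 + (1-p)*0.000000] = 4.017107
  V(1,1) = exp(-r*dt) * [p*0.000000 + (1-p)*0.000000] = 0.000000
  V(0,0) = exp(-r*dt) * [p*4.017107 + (1-p)*0.000000] = 1.932034

Answer: Price = V(0,0) = 1.9320


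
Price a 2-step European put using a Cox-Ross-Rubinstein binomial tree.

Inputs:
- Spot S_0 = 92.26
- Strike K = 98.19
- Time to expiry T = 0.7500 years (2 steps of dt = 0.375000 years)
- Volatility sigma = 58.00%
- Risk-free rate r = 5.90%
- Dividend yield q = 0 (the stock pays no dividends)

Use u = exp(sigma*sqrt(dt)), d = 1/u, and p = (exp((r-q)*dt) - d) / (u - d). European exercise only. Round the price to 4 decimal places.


dt = T/N = 0.375000
u = exp(sigma*sqrt(dt)) = 1.426432; d = 1/u = 0.701050
p = (exp((r-q)*dt) - d) / (u - d) = 0.442969
Discount per step: exp(-r*dt) = 0.978118
Stock lattice S(k, i) with i counting down-moves:
  k=0: S(0,0) = 92.2600
  k=1: S(1,0) = 131.6026; S(1,1) = 64.6789
  k=2: S(2,0) = 187.7221; S(2,1) = 92.2600; S(2,2) = 45.3431
Terminal payoffs V(N, i) = max(K - S_T, 0):
  V(2,0) = 0.000000; V(2,1) = 5.930000; V(2,2) = 52.846871
Backward induction: V(k, i) = exp(-r*dt) * [p * V(k+1, i) + (1-p) * V(k+1, i+1)].
  V(1,0) = exp(-r*dt) * [p*0.000000 + (1-p)*5.930000] = 3.230914
  V(1,1) = exp(-r*dt) * [p*5.930000 + (1-p)*52.846871] = 31.362526
  V(0,0) = exp(-r*dt) * [p*3.230914 + (1-p)*31.362526] = 18.487502

Answer: Price = V(0,0) = 18.4875


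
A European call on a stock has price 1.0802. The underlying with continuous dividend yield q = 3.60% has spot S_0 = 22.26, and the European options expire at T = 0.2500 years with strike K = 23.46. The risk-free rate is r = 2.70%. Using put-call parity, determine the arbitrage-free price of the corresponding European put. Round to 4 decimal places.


Answer: Put price = 2.3218

Derivation:
Put-call parity: C - P = S_0 * exp(-qT) - K * exp(-rT).
S_0 * exp(-qT) = 22.2600 * 0.99104038 = 22.06055883
K * exp(-rT) = 23.4600 * 0.99327273 = 23.30217825
P = C - S*exp(-qT) + K*exp(-rT)
P = 1.0802 - 22.06055883 + 23.30217825 = 2.3218


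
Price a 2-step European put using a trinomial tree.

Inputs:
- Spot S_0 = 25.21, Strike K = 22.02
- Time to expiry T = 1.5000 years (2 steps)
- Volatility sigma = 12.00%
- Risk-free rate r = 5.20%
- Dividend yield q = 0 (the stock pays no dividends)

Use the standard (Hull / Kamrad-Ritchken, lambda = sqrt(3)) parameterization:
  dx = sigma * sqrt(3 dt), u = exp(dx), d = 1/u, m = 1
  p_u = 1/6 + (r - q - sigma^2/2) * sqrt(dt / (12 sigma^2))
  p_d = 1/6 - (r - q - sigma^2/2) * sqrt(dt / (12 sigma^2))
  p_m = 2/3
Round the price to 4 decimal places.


dt = T/N = 0.750000; dx = sigma*sqrt(3*dt) = 0.180000
u = exp(dx) = 1.197217; d = 1/u = 0.835270
p_u = 0.260000, p_m = 0.666667, p_d = 0.073333
Discount per step: exp(-r*dt) = 0.961751
Stock lattice S(k, j) with j the centered position index:
  k=0: S(0,+0) = 25.2100
  k=1: S(1,-1) = 21.0572; S(1,+0) = 25.2100; S(1,+1) = 30.1818
  k=2: S(2,-2) = 17.5884; S(2,-1) = 21.0572; S(2,+0) = 25.2100; S(2,+1) = 30.1818; S(2,+2) = 36.1342
Terminal payoffs V(N, j) = max(K - S_T, 0):
  V(2,-2) = 4.431580; V(2,-1) = 0.962838; V(2,+0) = 0.000000; V(2,+1) = 0.000000; V(2,+2) = 0.000000
Backward induction: V(k, j) = exp(-r*dt) * [p_u * V(k+1, j+1) + p_m * V(k+1, j) + p_d * V(k+1, j-1)]
  V(1,-1) = exp(-r*dt) * [p_u*0.000000 + p_m*0.962838 + p_d*4.431580] = 0.929892
  V(1,+0) = exp(-r*dt) * [p_u*0.000000 + p_m*0.000000 + p_d*0.962838] = 0.067907
  V(1,+1) = exp(-r*dt) * [p_u*0.000000 + p_m*0.000000 + p_d*0.000000] = 0.000000
  V(0,+0) = exp(-r*dt) * [p_u*0.000000 + p_m*0.067907 + p_d*0.929892] = 0.109124

Answer: Price = V(0,0) = 0.1091


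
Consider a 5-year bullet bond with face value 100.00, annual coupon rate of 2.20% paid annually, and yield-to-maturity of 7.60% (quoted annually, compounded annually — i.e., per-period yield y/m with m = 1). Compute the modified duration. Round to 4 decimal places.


Coupon per period c = face * coupon_rate / m = 2.200000
Periods per year m = 1; per-period yield y/m = 0.076000
Number of cashflows N = 5
Cashflows (t years, CF_t, discount factor 1/(1+y/m)^(m*t), PV):
  t = 1.0000: CF_t = 2.200000, DF = 0.929368, PV = 2.044610
  t = 2.0000: CF_t = 2.200000, DF = 0.863725, PV = 1.900195
  t = 3.0000: CF_t = 2.200000, DF = 0.802718, PV = 1.765980
  t = 4.0000: CF_t = 2.200000, DF = 0.746021, PV = 1.641246
  t = 5.0000: CF_t = 102.200000, DF = 0.693328, PV = 70.858106
Price P = sum_t PV_t = 78.210136
First compute Macaulay numerator sum_t t * PV_t:
  t * PV_t at t = 1.0000: 2.044610
  t * PV_t at t = 2.0000: 3.800390
  t * PV_t at t = 3.0000: 5.297941
  t * PV_t at t = 4.0000: 6.564983
  t * PV_t at t = 5.0000: 354.290530
Macaulay duration D = 371.998453 / 78.210136 = 4.756397
Modified duration = D / (1 + y/m) = 4.756397 / (1 + 0.076000) = 4.420443

Answer: Modified duration = 4.4204


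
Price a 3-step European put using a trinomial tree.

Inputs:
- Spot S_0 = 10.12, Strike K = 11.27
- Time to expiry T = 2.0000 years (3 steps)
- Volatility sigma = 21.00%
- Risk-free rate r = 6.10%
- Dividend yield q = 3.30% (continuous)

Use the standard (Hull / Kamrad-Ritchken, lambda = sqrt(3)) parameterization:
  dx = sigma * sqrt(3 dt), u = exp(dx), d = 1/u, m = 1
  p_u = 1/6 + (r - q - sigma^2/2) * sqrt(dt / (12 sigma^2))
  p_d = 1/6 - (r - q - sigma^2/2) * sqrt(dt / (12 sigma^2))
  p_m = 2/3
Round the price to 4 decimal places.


dt = T/N = 0.666667; dx = sigma*sqrt(3*dt) = 0.296985
u = exp(dx) = 1.345795; d = 1/u = 0.743055
p_u = 0.173345, p_m = 0.666667, p_d = 0.159988
Discount per step: exp(-r*dt) = 0.960149
Stock lattice S(k, j) with j the centered position index:
  k=0: S(0,+0) = 10.1200
  k=1: S(1,-1) = 7.5197; S(1,+0) = 10.1200; S(1,+1) = 13.6194
  k=2: S(2,-2) = 5.5876; S(2,-1) = 7.5197; S(2,+0) = 10.1200; S(2,+1) = 13.6194; S(2,+2) = 18.3290
  k=3: S(3,-3) = 4.1519; S(3,-2) = 5.5876; S(3,-1) = 7.5197; S(3,+0) = 10.1200; S(3,+1) = 13.6194; S(3,+2) = 18.3290; S(3,+3) = 24.6670
Terminal payoffs V(N, j) = max(K - S_T, 0):
  V(3,-3) = 7.118129; V(3,-2) = 5.682433; V(3,-1) = 3.750281; V(3,+0) = 1.150000; V(3,+1) = 0.000000; V(3,+2) = 0.000000; V(3,+3) = 0.000000
Backward induction: V(k, j) = exp(-r*dt) * [p_u * V(k+1, j+1) + p_m * V(k+1, j) + p_d * V(k+1, j-1)]
  V(2,-2) = exp(-r*dt) * [p_u*3.750281 + p_m*5.682433 + p_d*7.118129] = 5.354943
  V(2,-1) = exp(-r*dt) * [p_u*1.150000 + p_m*3.750281 + p_d*5.682433] = 3.464849
  V(2,+0) = exp(-r*dt) * [p_u*0.000000 + p_m*1.150000 + p_d*3.750281] = 1.312205
  V(2,+1) = exp(-r*dt) * [p_u*0.000000 + p_m*0.000000 + p_d*1.150000] = 0.176655
  V(2,+2) = exp(-r*dt) * [p_u*0.000000 + p_m*0.000000 + p_d*0.000000] = 0.000000
  V(1,-1) = exp(-r*dt) * [p_u*1.312205 + p_m*3.464849 + p_d*5.354943] = 3.258835
  V(1,+0) = exp(-r*dt) * [p_u*0.176655 + p_m*1.312205 + p_d*3.464849] = 1.401589
  V(1,+1) = exp(-r*dt) * [p_u*0.000000 + p_m*0.176655 + p_d*1.312205] = 0.314648
  V(0,+0) = exp(-r*dt) * [p_u*0.314648 + p_m*1.401589 + p_d*3.258835] = 1.450124

Answer: Price = V(0,0) = 1.4501


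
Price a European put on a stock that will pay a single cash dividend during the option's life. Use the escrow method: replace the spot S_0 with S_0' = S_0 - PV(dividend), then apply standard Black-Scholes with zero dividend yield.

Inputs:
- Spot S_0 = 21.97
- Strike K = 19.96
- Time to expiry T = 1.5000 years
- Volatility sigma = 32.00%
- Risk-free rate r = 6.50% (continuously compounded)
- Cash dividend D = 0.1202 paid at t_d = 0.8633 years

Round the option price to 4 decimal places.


Answer: Price = 1.5746

Derivation:
PV(D) = D * exp(-r * t_d) = 0.1202 * 0.94543088 = 0.11364079
S_0' = S_0 - PV(D) = 21.9700 - 0.11364079 = 21.85635921
d1 = (ln(S_0'/K) + (r + sigma^2/2)*T) / (sigma*sqrt(T)) = 0.67631853
d2 = d1 - sigma*sqrt(T) = 0.28440017
exp(-rT) = 0.90710234
N(-d1) = 0.24941922; N(-d2) = 0.38805186
P = K * exp(-rT) * N(-d2) - S_0' * N(-d1) = 19.9600 * 0.90710234 * 0.38805186 - 21.85635921 * 0.24941922 = 1.5746


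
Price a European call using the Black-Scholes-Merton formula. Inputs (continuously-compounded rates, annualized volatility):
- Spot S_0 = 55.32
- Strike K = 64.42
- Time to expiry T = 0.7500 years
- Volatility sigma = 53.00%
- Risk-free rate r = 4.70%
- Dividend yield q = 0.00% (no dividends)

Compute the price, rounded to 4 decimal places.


Answer: Price = 7.5689

Derivation:
d1 = (ln(S/K) + (r - q + 0.5*sigma^2) * T) / (sigma * sqrt(T)) = -0.02549522
d2 = d1 - sigma * sqrt(T) = -0.48448868
exp(-rT) = 0.96536405; exp(-qT) = 1.00000000
C = S_0 * exp(-qT) * N(d1) - K * exp(-rT) * N(d2)
N(d1) = 0.48982998; N(d2) = 0.31401955
C = 55.3200 * 1.00000000 * 0.48982998 - 64.4200 * 0.96536405 * 0.31401955 = 7.5689


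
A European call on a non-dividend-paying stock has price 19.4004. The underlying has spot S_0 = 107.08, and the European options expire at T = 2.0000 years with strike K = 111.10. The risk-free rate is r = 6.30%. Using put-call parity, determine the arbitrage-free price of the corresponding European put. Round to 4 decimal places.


Answer: Put price = 10.2678

Derivation:
Put-call parity: C - P = S_0 * exp(-qT) - K * exp(-rT).
S_0 * exp(-qT) = 107.0800 * 1.00000000 = 107.08000000
K * exp(-rT) = 111.1000 * 0.88161485 = 97.94740948
P = C - S*exp(-qT) + K*exp(-rT)
P = 19.4004 - 107.08000000 + 97.94740948 = 10.2678


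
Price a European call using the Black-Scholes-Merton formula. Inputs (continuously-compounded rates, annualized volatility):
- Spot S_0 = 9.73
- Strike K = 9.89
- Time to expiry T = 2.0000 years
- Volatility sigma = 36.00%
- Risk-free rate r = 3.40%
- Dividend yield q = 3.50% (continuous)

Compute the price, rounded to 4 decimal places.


d1 = (ln(S/K) + (r - q + 0.5*sigma^2) * T) / (sigma * sqrt(T)) = 0.21859371
d2 = d1 - sigma * sqrt(T) = -0.29052317
exp(-rT) = 0.93426047; exp(-qT) = 0.93239382
C = S_0 * exp(-qT) * N(d1) - K * exp(-rT) * N(d2)
N(d1) = 0.58651673; N(d2) = 0.38570801
C = 9.7300 * 0.93239382 * 0.58651673 - 9.8900 * 0.93426047 * 0.38570801 = 1.7571

Answer: Price = 1.7571


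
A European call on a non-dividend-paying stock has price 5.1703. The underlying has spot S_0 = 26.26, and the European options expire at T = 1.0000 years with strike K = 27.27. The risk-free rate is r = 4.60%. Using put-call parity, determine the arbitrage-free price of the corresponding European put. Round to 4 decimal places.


Put-call parity: C - P = S_0 * exp(-qT) - K * exp(-rT).
S_0 * exp(-qT) = 26.2600 * 1.00000000 = 26.26000000
K * exp(-rT) = 27.2700 * 0.95504196 = 26.04399431
P = C - S*exp(-qT) + K*exp(-rT)
P = 5.1703 - 26.26000000 + 26.04399431 = 4.9543

Answer: Put price = 4.9543


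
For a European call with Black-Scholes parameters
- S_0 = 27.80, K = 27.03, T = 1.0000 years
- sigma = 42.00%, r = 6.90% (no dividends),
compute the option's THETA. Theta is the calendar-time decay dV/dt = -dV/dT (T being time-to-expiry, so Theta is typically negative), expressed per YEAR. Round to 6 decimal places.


Answer: Theta = -2.998116

Derivation:
d1 = 0.4411634772; d2 = 0.0211634772
phi(d1) = 0.3619492972; exp(-qT) = 1.0000000000; exp(-rT) = 0.9333266801
Theta = -S*exp(-qT)*phi(d1)*sigma/(2*sqrt(T)) - r*K*exp(-rT)*N(d2) + q*S*exp(-qT)*N(d1)
N(d1) = 0.6704526741; N(d2) = 0.5084423756; sqrt(T) = 1.0000000000
Term 1 = -27.8000 * 1.0000000000 * 0.3619492972 * 0.4200 / (2 * 1.0000000000) = -2.1130599971
Term 2 = -0.0690 * 27.0300 * 0.9333266801 * 0.5084423756 = -0.8850556042
Term 3 = 0 (no dividend yield, q = 0)
Theta = -2.1130599971 + (-0.8850556042) + (0.0000000000) = -2.998116


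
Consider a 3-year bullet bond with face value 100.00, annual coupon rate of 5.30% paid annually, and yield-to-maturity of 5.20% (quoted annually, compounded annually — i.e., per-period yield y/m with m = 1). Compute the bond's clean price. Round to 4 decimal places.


Answer: Price = 100.2713

Derivation:
Coupon per period c = face * coupon_rate / m = 5.300000
Periods per year m = 1; per-period yield y/m = 0.052000
Number of cashflows N = 3
Cashflows (t years, CF_t, discount factor 1/(1+y/m)^(m*t), PV):
  t = 1.0000: CF_t = 5.300000, DF = 0.950570, PV = 5.038023
  t = 2.0000: CF_t = 5.300000, DF = 0.903584, PV = 4.788995
  t = 3.0000: CF_t = 105.300000, DF = 0.858920, PV = 90.444290
Price P = sum_t PV_t = 100.271307


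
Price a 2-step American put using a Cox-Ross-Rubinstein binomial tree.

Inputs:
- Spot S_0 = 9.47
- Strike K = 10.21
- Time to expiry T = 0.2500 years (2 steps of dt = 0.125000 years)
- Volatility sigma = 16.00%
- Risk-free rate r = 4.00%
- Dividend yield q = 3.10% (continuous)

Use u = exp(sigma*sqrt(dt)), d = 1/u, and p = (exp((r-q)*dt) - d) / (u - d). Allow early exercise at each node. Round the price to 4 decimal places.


Answer: Price = V(0,0) = 0.8157

Derivation:
dt = T/N = 0.125000
u = exp(sigma*sqrt(dt)) = 1.058199; d = 1/u = 0.945002
p = (exp((r-q)*dt) - d) / (u - d) = 0.495806
Discount per step: exp(-r*dt) = 0.995012
Stock lattice S(k, i) with i counting down-moves:
  k=0: S(0,0) = 9.4700
  k=1: S(1,0) = 10.0211; S(1,1) = 8.9492
  k=2: S(2,0) = 10.6044; S(2,1) = 9.4700; S(2,2) = 8.4570
Terminal payoffs V(N, i) = max(K - S_T, 0):
  V(2,0) = 0.000000; V(2,1) = 0.740000; V(2,2) = 1.753023
Backward induction: V(k, i) = exp(-r*dt) * [p * V(k+1, i) + (1-p) * V(k+1, i+1)]; then take max(V_cont, immediate exercise) for American.
  V(1,0) = exp(-r*dt) * [p*0.000000 + (1-p)*0.740000] = 0.371243; exercise = 0.188854; V(1,0) = max -> 0.371243
  V(1,1) = exp(-r*dt) * [p*0.740000 + (1-p)*1.753023] = 1.244522; exercise = 1.260834; V(1,1) = max -> 1.260834
  V(0,0) = exp(-r*dt) * [p*0.371243 + (1-p)*1.260834] = 0.815681; exercise = 0.740000; V(0,0) = max -> 0.815681


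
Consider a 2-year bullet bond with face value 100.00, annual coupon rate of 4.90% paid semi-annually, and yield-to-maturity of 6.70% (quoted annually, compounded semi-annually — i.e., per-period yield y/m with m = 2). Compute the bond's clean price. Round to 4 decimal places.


Answer: Price = 96.6824

Derivation:
Coupon per period c = face * coupon_rate / m = 2.450000
Periods per year m = 2; per-period yield y/m = 0.033500
Number of cashflows N = 4
Cashflows (t years, CF_t, discount factor 1/(1+y/m)^(m*t), PV):
  t = 0.5000: CF_t = 2.450000, DF = 0.967586, PV = 2.370585
  t = 1.0000: CF_t = 2.450000, DF = 0.936222, PV = 2.293745
  t = 1.5000: CF_t = 2.450000, DF = 0.905876, PV = 2.219395
  t = 2.0000: CF_t = 102.450000, DF = 0.876512, PV = 89.798698
Price P = sum_t PV_t = 96.682423


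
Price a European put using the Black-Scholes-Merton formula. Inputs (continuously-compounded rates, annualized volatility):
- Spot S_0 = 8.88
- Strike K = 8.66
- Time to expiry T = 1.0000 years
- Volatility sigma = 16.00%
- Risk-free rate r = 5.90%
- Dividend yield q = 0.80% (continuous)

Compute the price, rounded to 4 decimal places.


Answer: Price = 0.2783

Derivation:
d1 = (ln(S/K) + (r - q + 0.5*sigma^2) * T) / (sigma * sqrt(T)) = 0.55554272
d2 = d1 - sigma * sqrt(T) = 0.39554272
exp(-rT) = 0.94270677; exp(-qT) = 0.99203191
P = K * exp(-rT) * N(-d2) - S_0 * exp(-qT) * N(-d1)
N(-d1) = 0.28926175; N(-d2) = 0.34622120
P = 8.6600 * 0.94270677 * 0.34622120 - 8.8800 * 0.99203191 * 0.28926175 = 0.2783


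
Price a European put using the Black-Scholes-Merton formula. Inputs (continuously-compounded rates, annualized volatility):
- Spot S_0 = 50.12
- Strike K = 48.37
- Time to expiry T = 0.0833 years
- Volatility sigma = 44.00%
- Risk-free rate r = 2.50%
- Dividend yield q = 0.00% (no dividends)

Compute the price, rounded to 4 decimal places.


d1 = (ln(S/K) + (r - q + 0.5*sigma^2) * T) / (sigma * sqrt(T)) = 0.35975816
d2 = d1 - sigma * sqrt(T) = 0.23276650
exp(-rT) = 0.99791967; exp(-qT) = 1.00000000
P = K * exp(-rT) * N(-d2) - S_0 * exp(-qT) * N(-d1)
N(-d1) = 0.35951400; N(-d2) = 0.40797136
P = 48.3700 * 0.99791967 * 0.40797136 - 50.1200 * 1.00000000 * 0.35951400 = 1.6737

Answer: Price = 1.6737


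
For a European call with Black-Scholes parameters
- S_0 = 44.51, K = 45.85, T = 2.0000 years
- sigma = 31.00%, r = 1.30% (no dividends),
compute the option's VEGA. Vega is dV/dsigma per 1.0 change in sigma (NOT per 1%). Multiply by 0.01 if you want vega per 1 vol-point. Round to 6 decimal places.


d1 = 0.2108516791; d2 = -0.2275545252
phi(d1) = 0.3901719465; exp(-qT) = 1.0000000000; exp(-rT) = 0.9743350896
Vega = S * exp(-qT) * phi(d1) * sqrt(T) = 44.5100 * 1.0000000000 * 0.3901719465 * 1.4142135624 = 24.560015

Answer: Vega = 24.560015


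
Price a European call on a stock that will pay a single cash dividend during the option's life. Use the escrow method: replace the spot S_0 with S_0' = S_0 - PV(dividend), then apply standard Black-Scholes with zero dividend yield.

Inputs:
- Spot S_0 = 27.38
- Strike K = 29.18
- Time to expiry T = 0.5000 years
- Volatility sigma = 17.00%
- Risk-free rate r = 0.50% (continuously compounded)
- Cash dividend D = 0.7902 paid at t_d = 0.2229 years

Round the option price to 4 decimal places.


Answer: Price = 0.4365

Derivation:
PV(D) = D * exp(-r * t_d) = 0.7902 * 0.99888612 = 0.78931981
S_0' = S_0 - PV(D) = 27.3800 - 0.78931981 = 26.59068019
d1 = (ln(S_0'/K) + (r + sigma^2/2)*T) / (sigma*sqrt(T)) = -0.69211410
d2 = d1 - sigma*sqrt(T) = -0.81232225
exp(-rT) = 0.99750312
N(d1) = 0.24443284; N(d2) = 0.20830337
C = S_0' * N(d1) - K * exp(-rT) * N(d2) = 26.59068019 * 0.24443284 - 29.1800 * 0.99750312 * 0.20830337 = 0.4365


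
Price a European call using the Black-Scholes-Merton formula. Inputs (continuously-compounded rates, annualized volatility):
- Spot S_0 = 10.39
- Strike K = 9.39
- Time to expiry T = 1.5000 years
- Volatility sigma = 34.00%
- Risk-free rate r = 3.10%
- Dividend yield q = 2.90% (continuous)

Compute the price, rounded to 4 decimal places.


d1 = (ln(S/K) + (r - q + 0.5*sigma^2) * T) / (sigma * sqrt(T)) = 0.45843524
d2 = d1 - sigma * sqrt(T) = 0.04202199
exp(-rT) = 0.95456456; exp(-qT) = 0.95743255
C = S_0 * exp(-qT) * N(d1) - K * exp(-rT) * N(d2)
N(d1) = 0.67668011; N(d2) = 0.51675941
C = 10.3900 * 0.95743255 * 0.67668011 - 9.3900 * 0.95456456 * 0.51675941 = 2.0995

Answer: Price = 2.0995


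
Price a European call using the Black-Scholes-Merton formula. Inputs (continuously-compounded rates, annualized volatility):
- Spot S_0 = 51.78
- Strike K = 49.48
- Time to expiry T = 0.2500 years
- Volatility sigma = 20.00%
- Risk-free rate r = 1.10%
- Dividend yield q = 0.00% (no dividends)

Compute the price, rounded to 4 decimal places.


Answer: Price = 3.4636

Derivation:
d1 = (ln(S/K) + (r - q + 0.5*sigma^2) * T) / (sigma * sqrt(T)) = 0.53185427
d2 = d1 - sigma * sqrt(T) = 0.43185427
exp(-rT) = 0.99725378; exp(-qT) = 1.00000000
C = S_0 * exp(-qT) * N(d1) - K * exp(-rT) * N(d2)
N(d1) = 0.70258653; N(d2) = 0.66707633
C = 51.7800 * 1.00000000 * 0.70258653 - 49.4800 * 0.99725378 * 0.66707633 = 3.4636


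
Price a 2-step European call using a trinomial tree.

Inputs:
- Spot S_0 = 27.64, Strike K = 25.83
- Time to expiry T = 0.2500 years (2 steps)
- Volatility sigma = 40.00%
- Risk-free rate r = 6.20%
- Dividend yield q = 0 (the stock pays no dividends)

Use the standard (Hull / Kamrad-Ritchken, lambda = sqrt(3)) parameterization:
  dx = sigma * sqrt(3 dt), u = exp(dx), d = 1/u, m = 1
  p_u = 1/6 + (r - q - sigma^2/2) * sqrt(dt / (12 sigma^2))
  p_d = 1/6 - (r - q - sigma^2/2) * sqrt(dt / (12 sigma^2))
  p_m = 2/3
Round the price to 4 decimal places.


dt = T/N = 0.125000; dx = sigma*sqrt(3*dt) = 0.244949
u = exp(dx) = 1.277556; d = 1/u = 0.782744
p_u = 0.162074, p_m = 0.666667, p_d = 0.171259
Discount per step: exp(-r*dt) = 0.992280
Stock lattice S(k, j) with j the centered position index:
  k=0: S(0,+0) = 27.6400
  k=1: S(1,-1) = 21.6351; S(1,+0) = 27.6400; S(1,+1) = 35.3117
  k=2: S(2,-2) = 16.9347; S(2,-1) = 21.6351; S(2,+0) = 27.6400; S(2,+1) = 35.3117; S(2,+2) = 45.1126
Terminal payoffs V(N, j) = max(S_T - K, 0):
  V(2,-2) = 0.000000; V(2,-1) = 0.000000; V(2,+0) = 1.810000; V(2,+1) = 9.481651; V(2,+2) = 19.282616
Backward induction: V(k, j) = exp(-r*dt) * [p_u * V(k+1, j+1) + p_m * V(k+1, j) + p_d * V(k+1, j-1)]
  V(1,-1) = exp(-r*dt) * [p_u*1.810000 + p_m*0.000000 + p_d*0.000000] = 0.291089
  V(1,+0) = exp(-r*dt) * [p_u*9.481651 + p_m*1.810000 + p_d*0.000000] = 2.722215
  V(1,+1) = exp(-r*dt) * [p_u*19.282616 + p_m*9.481651 + p_d*1.810000] = 9.680970
  V(0,+0) = exp(-r*dt) * [p_u*9.680970 + p_m*2.722215 + p_d*0.291089] = 3.407186

Answer: Price = V(0,0) = 3.4072


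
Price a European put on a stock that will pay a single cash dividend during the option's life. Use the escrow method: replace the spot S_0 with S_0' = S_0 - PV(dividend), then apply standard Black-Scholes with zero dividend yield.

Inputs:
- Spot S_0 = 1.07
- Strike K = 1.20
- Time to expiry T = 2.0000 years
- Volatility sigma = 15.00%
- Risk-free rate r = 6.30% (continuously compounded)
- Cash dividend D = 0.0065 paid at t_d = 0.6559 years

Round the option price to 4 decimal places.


Answer: Price = 0.0867

Derivation:
PV(D) = D * exp(-r * t_d) = 0.0065 * 0.95952040 = 0.00623688
S_0' = S_0 - PV(D) = 1.0700 - 0.00623688 = 1.06376312
d1 = (ln(S_0'/K) + (r + sigma^2/2)*T) / (sigma*sqrt(T)) = 0.13195167
d2 = d1 - sigma*sqrt(T) = -0.08018037
exp(-rT) = 0.88161485
N(-d1) = 0.44751126; N(-d2) = 0.53195310
P = K * exp(-rT) * N(-d2) - S_0' * N(-d1) = 1.2000 * 0.88161485 * 0.53195310 - 1.06376312 * 0.44751126 = 0.0867


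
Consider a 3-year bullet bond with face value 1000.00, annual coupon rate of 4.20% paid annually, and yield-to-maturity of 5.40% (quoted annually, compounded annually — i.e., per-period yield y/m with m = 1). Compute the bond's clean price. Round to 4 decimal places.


Answer: Price = 967.5644

Derivation:
Coupon per period c = face * coupon_rate / m = 42.000000
Periods per year m = 1; per-period yield y/m = 0.054000
Number of cashflows N = 3
Cashflows (t years, CF_t, discount factor 1/(1+y/m)^(m*t), PV):
  t = 1.0000: CF_t = 42.000000, DF = 0.948767, PV = 39.848197
  t = 2.0000: CF_t = 42.000000, DF = 0.900158, PV = 37.806639
  t = 3.0000: CF_t = 1042.000000, DF = 0.854040, PV = 889.909589
Price P = sum_t PV_t = 967.564425


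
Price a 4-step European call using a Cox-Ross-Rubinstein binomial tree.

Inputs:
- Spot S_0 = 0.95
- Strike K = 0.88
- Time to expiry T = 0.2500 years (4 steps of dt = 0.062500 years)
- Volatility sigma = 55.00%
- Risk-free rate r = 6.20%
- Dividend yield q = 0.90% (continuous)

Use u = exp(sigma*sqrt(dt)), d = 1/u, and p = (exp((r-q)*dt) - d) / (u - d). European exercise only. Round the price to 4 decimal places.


dt = T/N = 0.062500
u = exp(sigma*sqrt(dt)) = 1.147402; d = 1/u = 0.871534
p = (exp((r-q)*dt) - d) / (u - d) = 0.477707
Discount per step: exp(-r*dt) = 0.996132
Stock lattice S(k, i) with i counting down-moves:
  k=0: S(0,0) = 0.9500
  k=1: S(1,0) = 1.0900; S(1,1) = 0.8280
  k=2: S(2,0) = 1.2507; S(2,1) = 0.9500; S(2,2) = 0.7216
  k=3: S(3,0) = 1.4351; S(3,1) = 1.0900; S(3,2) = 0.8280; S(3,3) = 0.6289
  k=4: S(4,0) = 1.6466; S(4,1) = 1.2507; S(4,2) = 0.9500; S(4,3) = 0.7216; S(4,4) = 0.5481
Terminal payoffs V(N, i) = max(S_T - K, 0):
  V(4,0) = 0.766590; V(4,1) = 0.370704; V(4,2) = 0.070000; V(4,3) = 0.000000; V(4,4) = 0.000000
Backward induction: V(k, i) = exp(-r*dt) * [p * V(k+1, i) + (1-p) * V(k+1, i+1)].
  V(3,0) = exp(-r*dt) * [p*0.766590 + (1-p)*0.370704] = 0.557656
  V(3,1) = exp(-r*dt) * [p*0.370704 + (1-p)*0.070000] = 0.212822
  V(3,2) = exp(-r*dt) * [p*0.070000 + (1-p)*0.000000] = 0.033310
  V(3,3) = exp(-r*dt) * [p*0.000000 + (1-p)*0.000000] = 0.000000
  V(2,0) = exp(-r*dt) * [p*0.557656 + (1-p)*0.212822] = 0.376092
  V(2,1) = exp(-r*dt) * [p*0.212822 + (1-p)*0.033310] = 0.118604
  V(2,2) = exp(-r*dt) * [p*0.033310 + (1-p)*0.000000] = 0.015851
  V(1,0) = exp(-r*dt) * [p*0.376092 + (1-p)*0.118604] = 0.240673
  V(1,1) = exp(-r*dt) * [p*0.118604 + (1-p)*0.015851] = 0.064685
  V(0,0) = exp(-r*dt) * [p*0.240673 + (1-p)*0.064685] = 0.148180

Answer: Price = V(0,0) = 0.1482


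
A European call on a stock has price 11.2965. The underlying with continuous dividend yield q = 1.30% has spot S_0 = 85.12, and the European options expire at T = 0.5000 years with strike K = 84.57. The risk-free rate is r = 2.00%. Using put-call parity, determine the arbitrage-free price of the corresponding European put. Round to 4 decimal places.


Put-call parity: C - P = S_0 * exp(-qT) - K * exp(-rT).
S_0 * exp(-qT) = 85.1200 * 0.99352108 = 84.56851427
K * exp(-rT) = 84.5700 * 0.99004983 = 83.72851444
P = C - S*exp(-qT) + K*exp(-rT)
P = 11.2965 - 84.56851427 + 83.72851444 = 10.4565

Answer: Put price = 10.4565
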